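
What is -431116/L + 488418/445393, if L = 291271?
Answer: -49754049310/129730064503 ≈ -0.38352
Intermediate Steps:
-431116/L + 488418/445393 = -431116/291271 + 488418/445393 = -49754049310/129730064503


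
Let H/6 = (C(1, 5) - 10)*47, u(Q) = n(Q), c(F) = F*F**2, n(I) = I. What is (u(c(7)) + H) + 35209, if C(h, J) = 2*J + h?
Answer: 35834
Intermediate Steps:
C(h, J) = h + 2*J
c(F) = F**3
u(Q) = Q
H = 282 (H = 6*(((1 + 2*5) - 10)*47) = 6*(((1 + 10) - 10)*47) = 6*((11 - 10)*47) = 6*(1*47) = 6*47 = 282)
(u(c(7)) + H) + 35209 = (7**3 + 282) + 35209 = (343 + 282) + 35209 = 625 + 35209 = 35834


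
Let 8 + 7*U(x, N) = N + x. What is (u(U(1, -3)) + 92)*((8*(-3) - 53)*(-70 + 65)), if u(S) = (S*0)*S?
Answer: 35420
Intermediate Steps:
U(x, N) = -8/7 + N/7 + x/7 (U(x, N) = -8/7 + (N + x)/7 = -8/7 + (N/7 + x/7) = -8/7 + N/7 + x/7)
u(S) = 0 (u(S) = 0*S = 0)
(u(U(1, -3)) + 92)*((8*(-3) - 53)*(-70 + 65)) = (0 + 92)*((8*(-3) - 53)*(-70 + 65)) = 92*((-24 - 53)*(-5)) = 92*(-77*(-5)) = 92*385 = 35420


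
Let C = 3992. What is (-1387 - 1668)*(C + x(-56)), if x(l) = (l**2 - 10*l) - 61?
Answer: -23300485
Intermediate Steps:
x(l) = -61 + l**2 - 10*l
(-1387 - 1668)*(C + x(-56)) = (-1387 - 1668)*(3992 + (-61 + (-56)**2 - 10*(-56))) = -3055*(3992 + (-61 + 3136 + 560)) = -3055*(3992 + 3635) = -3055*7627 = -23300485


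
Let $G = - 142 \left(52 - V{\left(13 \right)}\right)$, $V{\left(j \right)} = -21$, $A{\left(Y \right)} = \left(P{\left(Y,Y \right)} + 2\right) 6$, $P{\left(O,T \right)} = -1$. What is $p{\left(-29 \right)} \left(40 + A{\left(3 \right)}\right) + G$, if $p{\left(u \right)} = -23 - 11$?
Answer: $-11930$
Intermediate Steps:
$A{\left(Y \right)} = 6$ ($A{\left(Y \right)} = \left(-1 + 2\right) 6 = 1 \cdot 6 = 6$)
$G = -10366$ ($G = - 142 \left(52 - -21\right) = - 142 \left(52 + 21\right) = \left(-142\right) 73 = -10366$)
$p{\left(u \right)} = -34$
$p{\left(-29 \right)} \left(40 + A{\left(3 \right)}\right) + G = - 34 \left(40 + 6\right) - 10366 = \left(-34\right) 46 - 10366 = -1564 - 10366 = -11930$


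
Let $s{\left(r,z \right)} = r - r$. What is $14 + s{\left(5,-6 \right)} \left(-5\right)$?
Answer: $14$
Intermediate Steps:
$s{\left(r,z \right)} = 0$
$14 + s{\left(5,-6 \right)} \left(-5\right) = 14 + 0 \left(-5\right) = 14 + 0 = 14$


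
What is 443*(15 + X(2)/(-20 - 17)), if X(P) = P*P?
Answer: 244093/37 ≈ 6597.1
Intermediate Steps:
X(P) = P**2
443*(15 + X(2)/(-20 - 17)) = 443*(15 + 2**2/(-20 - 17)) = 443*(15 + 4/(-37)) = 443*(15 - 1/37*4) = 443*(15 - 4/37) = 443*(551/37) = 244093/37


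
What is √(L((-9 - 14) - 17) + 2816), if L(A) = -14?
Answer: √2802 ≈ 52.934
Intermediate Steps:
√(L((-9 - 14) - 17) + 2816) = √(-14 + 2816) = √2802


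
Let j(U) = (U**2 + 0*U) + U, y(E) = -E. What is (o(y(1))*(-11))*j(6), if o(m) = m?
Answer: 462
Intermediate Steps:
j(U) = U + U**2 (j(U) = (U**2 + 0) + U = U**2 + U = U + U**2)
(o(y(1))*(-11))*j(6) = (-1*1*(-11))*(6*(1 + 6)) = (-1*(-11))*(6*7) = 11*42 = 462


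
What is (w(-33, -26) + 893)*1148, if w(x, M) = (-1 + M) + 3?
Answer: 997612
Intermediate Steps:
w(x, M) = 2 + M
(w(-33, -26) + 893)*1148 = ((2 - 26) + 893)*1148 = (-24 + 893)*1148 = 869*1148 = 997612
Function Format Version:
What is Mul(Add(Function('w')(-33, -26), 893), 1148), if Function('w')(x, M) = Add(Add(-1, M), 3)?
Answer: 997612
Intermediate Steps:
Function('w')(x, M) = Add(2, M)
Mul(Add(Function('w')(-33, -26), 893), 1148) = Mul(Add(Add(2, -26), 893), 1148) = Mul(Add(-24, 893), 1148) = Mul(869, 1148) = 997612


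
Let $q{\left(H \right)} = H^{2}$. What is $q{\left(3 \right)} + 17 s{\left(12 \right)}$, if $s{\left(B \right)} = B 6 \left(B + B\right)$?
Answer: $29385$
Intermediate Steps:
$s{\left(B \right)} = 12 B^{2}$ ($s{\left(B \right)} = 6 B 2 B = 12 B^{2}$)
$q{\left(3 \right)} + 17 s{\left(12 \right)} = 3^{2} + 17 \cdot 12 \cdot 12^{2} = 9 + 17 \cdot 12 \cdot 144 = 9 + 17 \cdot 1728 = 9 + 29376 = 29385$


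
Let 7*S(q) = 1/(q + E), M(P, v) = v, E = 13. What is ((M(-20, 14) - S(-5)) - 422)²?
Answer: 522076801/3136 ≈ 1.6648e+5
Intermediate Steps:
S(q) = 1/(7*(13 + q)) (S(q) = 1/(7*(q + 13)) = 1/(7*(13 + q)))
((M(-20, 14) - S(-5)) - 422)² = ((14 - 1/(7*(13 - 5))) - 422)² = ((14 - 1/(7*8)) - 422)² = ((14 - 1*1/56) - 422)² = ((14 - 1/56) - 422)² = (783/56 - 422)² = (-22849/56)² = 522076801/3136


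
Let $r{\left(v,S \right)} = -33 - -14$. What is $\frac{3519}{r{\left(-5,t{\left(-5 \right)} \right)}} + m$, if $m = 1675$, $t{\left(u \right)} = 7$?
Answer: $\frac{28306}{19} \approx 1489.8$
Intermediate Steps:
$r{\left(v,S \right)} = -19$ ($r{\left(v,S \right)} = -33 + 14 = -19$)
$\frac{3519}{r{\left(-5,t{\left(-5 \right)} \right)}} + m = \frac{3519}{-19} + 1675 = 3519 \left(- \frac{1}{19}\right) + 1675 = - \frac{3519}{19} + 1675 = \frac{28306}{19}$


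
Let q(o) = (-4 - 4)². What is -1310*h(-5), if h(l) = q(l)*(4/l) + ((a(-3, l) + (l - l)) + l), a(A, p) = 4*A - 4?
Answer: 94582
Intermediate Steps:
q(o) = 64 (q(o) = (-8)² = 64)
a(A, p) = -4 + 4*A
h(l) = -16 + l + 256/l (h(l) = 64*(4/l) + (((-4 + 4*(-3)) + (l - l)) + l) = 256/l + (((-4 - 12) + 0) + l) = 256/l + ((-16 + 0) + l) = 256/l + (-16 + l) = -16 + l + 256/l)
-1310*h(-5) = -1310*(-16 - 5 + 256/(-5)) = -1310*(-16 - 5 + 256*(-⅕)) = -1310*(-16 - 5 - 256/5) = -1310*(-361/5) = 94582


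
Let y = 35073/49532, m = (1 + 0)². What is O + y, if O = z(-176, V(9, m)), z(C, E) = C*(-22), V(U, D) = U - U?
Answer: 191822977/49532 ≈ 3872.7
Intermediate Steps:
m = 1 (m = 1² = 1)
V(U, D) = 0
y = 35073/49532 (y = 35073*(1/49532) = 35073/49532 ≈ 0.70809)
z(C, E) = -22*C
O = 3872 (O = -22*(-176) = 3872)
O + y = 3872 + 35073/49532 = 191822977/49532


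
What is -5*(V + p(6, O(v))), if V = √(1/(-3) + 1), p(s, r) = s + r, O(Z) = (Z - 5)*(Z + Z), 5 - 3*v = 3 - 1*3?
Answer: 230/9 - 5*√6/3 ≈ 21.473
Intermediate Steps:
v = 5/3 (v = 5/3 - (3 - 1*3)/3 = 5/3 - (3 - 3)/3 = 5/3 - ⅓*0 = 5/3 + 0 = 5/3 ≈ 1.6667)
O(Z) = 2*Z*(-5 + Z) (O(Z) = (-5 + Z)*(2*Z) = 2*Z*(-5 + Z))
p(s, r) = r + s
V = √6/3 (V = √(-⅓ + 1) = √(⅔) = √6/3 ≈ 0.81650)
-5*(V + p(6, O(v))) = -5*(√6/3 + (2*(5/3)*(-5 + 5/3) + 6)) = -5*(√6/3 + (2*(5/3)*(-10/3) + 6)) = -5*(√6/3 + (-100/9 + 6)) = -5*(√6/3 - 46/9) = -5*(-46/9 + √6/3) = 230/9 - 5*√6/3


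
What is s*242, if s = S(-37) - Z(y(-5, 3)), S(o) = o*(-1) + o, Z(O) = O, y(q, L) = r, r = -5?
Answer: 1210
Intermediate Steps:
y(q, L) = -5
S(o) = 0 (S(o) = -o + o = 0)
s = 5 (s = 0 - 1*(-5) = 0 + 5 = 5)
s*242 = 5*242 = 1210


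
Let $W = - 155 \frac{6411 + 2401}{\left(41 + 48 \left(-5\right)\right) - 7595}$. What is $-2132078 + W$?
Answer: $- \frac{8308025036}{3897} \approx -2.1319 \cdot 10^{6}$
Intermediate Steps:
$W = \frac{682930}{3897}$ ($W = - 155 \frac{8812}{\left(41 - 240\right) - 7595} = - 155 \frac{8812}{-199 - 7595} = - 155 \frac{8812}{-7794} = - 155 \cdot 8812 \left(- \frac{1}{7794}\right) = \left(-155\right) \left(- \frac{4406}{3897}\right) = \frac{682930}{3897} \approx 175.25$)
$-2132078 + W = -2132078 + \frac{682930}{3897} = - \frac{8308025036}{3897}$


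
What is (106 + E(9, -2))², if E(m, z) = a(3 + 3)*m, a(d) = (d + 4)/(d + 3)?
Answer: 13456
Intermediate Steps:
a(d) = (4 + d)/(3 + d)
E(m, z) = 10*m/9 (E(m, z) = ((4 + (3 + 3))/(3 + (3 + 3)))*m = ((4 + 6)/(3 + 6))*m = (10/9)*m = ((⅑)*10)*m = 10*m/9)
(106 + E(9, -2))² = (106 + (10/9)*9)² = (106 + 10)² = 116² = 13456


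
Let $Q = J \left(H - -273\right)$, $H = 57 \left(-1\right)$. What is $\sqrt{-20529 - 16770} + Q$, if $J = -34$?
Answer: $-7344 + i \sqrt{37299} \approx -7344.0 + 193.13 i$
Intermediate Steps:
$H = -57$
$Q = -7344$ ($Q = - 34 \left(-57 - -273\right) = - 34 \left(-57 + 273\right) = \left(-34\right) 216 = -7344$)
$\sqrt{-20529 - 16770} + Q = \sqrt{-20529 - 16770} - 7344 = \sqrt{-37299} - 7344 = i \sqrt{37299} - 7344 = -7344 + i \sqrt{37299}$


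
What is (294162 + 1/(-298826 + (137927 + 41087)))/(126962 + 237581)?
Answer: 35244137543/43676625916 ≈ 0.80693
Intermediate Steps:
(294162 + 1/(-298826 + (137927 + 41087)))/(126962 + 237581) = (294162 + 1/(-298826 + 179014))/364543 = (294162 + 1/(-119812))*(1/364543) = (294162 - 1/119812)*(1/364543) = (35244137543/119812)*(1/364543) = 35244137543/43676625916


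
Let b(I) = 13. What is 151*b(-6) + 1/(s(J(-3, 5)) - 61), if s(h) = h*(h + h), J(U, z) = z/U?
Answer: 979528/499 ≈ 1963.0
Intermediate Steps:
s(h) = 2*h² (s(h) = h*(2*h) = 2*h²)
151*b(-6) + 1/(s(J(-3, 5)) - 61) = 151*13 + 1/(2*(5/(-3))² - 61) = 1963 + 1/(2*(5*(-⅓))² - 61) = 1963 + 1/(2*(-5/3)² - 61) = 1963 + 1/(2*(25/9) - 61) = 1963 + 1/(50/9 - 61) = 1963 + 1/(-499/9) = 1963 - 9/499 = 979528/499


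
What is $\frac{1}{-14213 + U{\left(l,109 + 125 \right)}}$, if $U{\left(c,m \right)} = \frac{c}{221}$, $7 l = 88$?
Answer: $- \frac{1547}{21987423} \approx -7.0358 \cdot 10^{-5}$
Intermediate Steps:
$l = \frac{88}{7}$ ($l = \frac{1}{7} \cdot 88 = \frac{88}{7} \approx 12.571$)
$U{\left(c,m \right)} = \frac{c}{221}$
$\frac{1}{-14213 + U{\left(l,109 + 125 \right)}} = \frac{1}{-14213 + \frac{1}{221} \cdot \frac{88}{7}} = \frac{1}{-14213 + \frac{88}{1547}} = \frac{1}{- \frac{21987423}{1547}} = - \frac{1547}{21987423}$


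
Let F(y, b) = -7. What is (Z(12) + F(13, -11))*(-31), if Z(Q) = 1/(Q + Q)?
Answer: 5177/24 ≈ 215.71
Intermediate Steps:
Z(Q) = 1/(2*Q)
(Z(12) + F(13, -11))*(-31) = ((½)/12 - 7)*(-31) = ((½)*(1/12) - 7)*(-31) = (1/24 - 7)*(-31) = -167/24*(-31) = 5177/24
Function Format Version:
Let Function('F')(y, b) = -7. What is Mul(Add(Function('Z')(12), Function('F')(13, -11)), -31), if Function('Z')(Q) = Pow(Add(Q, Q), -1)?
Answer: Rational(5177, 24) ≈ 215.71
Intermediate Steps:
Function('Z')(Q) = Mul(Rational(1, 2), Pow(Q, -1)) (Function('Z')(Q) = Pow(Mul(2, Q), -1) = Mul(Rational(1, 2), Pow(Q, -1)))
Mul(Add(Function('Z')(12), Function('F')(13, -11)), -31) = Mul(Add(Mul(Rational(1, 2), Pow(12, -1)), -7), -31) = Mul(Add(Mul(Rational(1, 2), Rational(1, 12)), -7), -31) = Mul(Add(Rational(1, 24), -7), -31) = Mul(Rational(-167, 24), -31) = Rational(5177, 24)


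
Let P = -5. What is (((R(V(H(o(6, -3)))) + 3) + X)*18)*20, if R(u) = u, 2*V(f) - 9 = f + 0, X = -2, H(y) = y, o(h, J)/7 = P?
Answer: -4320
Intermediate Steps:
o(h, J) = -35 (o(h, J) = 7*(-5) = -35)
V(f) = 9/2 + f/2 (V(f) = 9/2 + (f + 0)/2 = 9/2 + f/2)
(((R(V(H(o(6, -3)))) + 3) + X)*18)*20 = ((((9/2 + (1/2)*(-35)) + 3) - 2)*18)*20 = ((((9/2 - 35/2) + 3) - 2)*18)*20 = (((-13 + 3) - 2)*18)*20 = ((-10 - 2)*18)*20 = -12*18*20 = -216*20 = -4320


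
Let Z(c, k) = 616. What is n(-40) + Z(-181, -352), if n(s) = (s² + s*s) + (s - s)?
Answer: 3816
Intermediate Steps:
n(s) = 2*s² (n(s) = (s² + s²) + 0 = 2*s² + 0 = 2*s²)
n(-40) + Z(-181, -352) = 2*(-40)² + 616 = 2*1600 + 616 = 3200 + 616 = 3816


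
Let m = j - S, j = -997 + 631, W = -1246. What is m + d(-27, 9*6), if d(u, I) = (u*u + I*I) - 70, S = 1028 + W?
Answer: 3427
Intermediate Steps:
j = -366
S = -218 (S = 1028 - 1246 = -218)
d(u, I) = -70 + I**2 + u**2 (d(u, I) = (u**2 + I**2) - 70 = (I**2 + u**2) - 70 = -70 + I**2 + u**2)
m = -148 (m = -366 - 1*(-218) = -366 + 218 = -148)
m + d(-27, 9*6) = -148 + (-70 + (9*6)**2 + (-27)**2) = -148 + (-70 + 54**2 + 729) = -148 + (-70 + 2916 + 729) = -148 + 3575 = 3427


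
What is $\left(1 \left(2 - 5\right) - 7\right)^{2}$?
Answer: $100$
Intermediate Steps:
$\left(1 \left(2 - 5\right) - 7\right)^{2} = \left(1 \left(-3\right) - 7\right)^{2} = \left(-3 - 7\right)^{2} = \left(-10\right)^{2} = 100$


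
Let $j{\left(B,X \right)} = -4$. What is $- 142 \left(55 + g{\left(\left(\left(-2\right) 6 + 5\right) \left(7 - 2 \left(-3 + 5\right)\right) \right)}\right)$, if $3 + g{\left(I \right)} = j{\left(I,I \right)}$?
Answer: $-6816$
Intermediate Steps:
$g{\left(I \right)} = -7$ ($g{\left(I \right)} = -3 - 4 = -7$)
$- 142 \left(55 + g{\left(\left(\left(-2\right) 6 + 5\right) \left(7 - 2 \left(-3 + 5\right)\right) \right)}\right) = - 142 \left(55 - 7\right) = \left(-142\right) 48 = -6816$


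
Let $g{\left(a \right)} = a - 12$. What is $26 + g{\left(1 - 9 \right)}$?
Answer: $6$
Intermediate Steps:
$g{\left(a \right)} = -12 + a$ ($g{\left(a \right)} = a - 12 = -12 + a$)
$26 + g{\left(1 - 9 \right)} = 26 + \left(-12 + \left(1 - 9\right)\right) = 26 - 20 = 6$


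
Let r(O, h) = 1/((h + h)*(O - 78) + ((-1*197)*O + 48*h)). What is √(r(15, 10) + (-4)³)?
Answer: I*√99202015/1245 ≈ 8.0*I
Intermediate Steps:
r(O, h) = 1/(-197*O + 48*h + 2*h*(-78 + O)) (r(O, h) = 1/((2*h)*(-78 + O) + (-197*O + 48*h)) = 1/(2*h*(-78 + O) + (-197*O + 48*h)) = 1/(-197*O + 48*h + 2*h*(-78 + O)))
√(r(15, 10) + (-4)³) = √(1/(-197*15 - 108*10 + 2*15*10) + (-4)³) = √(1/(-2955 - 1080 + 300) - 64) = √(1/(-3735) - 64) = √(-1/3735 - 64) = √(-239041/3735) = I*√99202015/1245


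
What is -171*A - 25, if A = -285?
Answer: 48710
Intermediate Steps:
-171*A - 25 = -171*(-285) - 25 = 48735 - 25 = 48710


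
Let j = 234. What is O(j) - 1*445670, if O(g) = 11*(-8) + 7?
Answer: -445751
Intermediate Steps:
O(g) = -81 (O(g) = -88 + 7 = -81)
O(j) - 1*445670 = -81 - 1*445670 = -81 - 445670 = -445751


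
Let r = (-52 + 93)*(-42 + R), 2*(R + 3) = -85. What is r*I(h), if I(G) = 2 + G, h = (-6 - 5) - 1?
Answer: 35875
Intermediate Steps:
R = -91/2 (R = -3 + (½)*(-85) = -3 - 85/2 = -91/2 ≈ -45.500)
h = -12 (h = -11 - 1 = -12)
r = -7175/2 (r = (-52 + 93)*(-42 - 91/2) = 41*(-175/2) = -7175/2 ≈ -3587.5)
r*I(h) = -7175*(2 - 12)/2 = -7175/2*(-10) = 35875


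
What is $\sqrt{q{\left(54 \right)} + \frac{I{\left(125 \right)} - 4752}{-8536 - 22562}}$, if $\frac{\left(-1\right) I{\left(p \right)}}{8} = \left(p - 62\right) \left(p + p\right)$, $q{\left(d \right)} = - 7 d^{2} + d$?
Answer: $\frac{i \sqrt{546773961126}}{5183} \approx 142.67 i$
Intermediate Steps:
$q{\left(d \right)} = d - 7 d^{2}$
$I{\left(p \right)} = - 16 p \left(-62 + p\right)$ ($I{\left(p \right)} = - 8 \left(p - 62\right) \left(p + p\right) = - 8 \left(-62 + p\right) 2 p = - 8 \cdot 2 p \left(-62 + p\right) = - 16 p \left(-62 + p\right)$)
$\sqrt{q{\left(54 \right)} + \frac{I{\left(125 \right)} - 4752}{-8536 - 22562}} = \sqrt{54 \left(1 - 378\right) + \frac{16 \cdot 125 \left(62 - 125\right) - 4752}{-8536 - 22562}} = \sqrt{54 \left(1 - 378\right) + \frac{16 \cdot 125 \left(62 - 125\right) - 4752}{-31098}} = \sqrt{54 \left(-377\right) + \left(16 \cdot 125 \left(-63\right) - 4752\right) \left(- \frac{1}{31098}\right)} = \sqrt{-20358 + \left(-126000 - 4752\right) \left(- \frac{1}{31098}\right)} = \sqrt{-20358 - - \frac{21792}{5183}} = \sqrt{-20358 + \frac{21792}{5183}} = \sqrt{- \frac{105493722}{5183}} = \frac{i \sqrt{546773961126}}{5183}$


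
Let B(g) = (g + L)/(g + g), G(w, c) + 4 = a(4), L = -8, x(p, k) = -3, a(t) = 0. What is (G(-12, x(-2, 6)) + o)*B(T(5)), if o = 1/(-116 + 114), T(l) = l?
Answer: 27/20 ≈ 1.3500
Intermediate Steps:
G(w, c) = -4 (G(w, c) = -4 + 0 = -4)
o = -1/2 (o = 1/(-2) = -1/2 ≈ -0.50000)
B(g) = (-8 + g)/(2*g) (B(g) = (g - 8)/(g + g) = (-8 + g)/((2*g)) = (-8 + g)*(1/(2*g)) = (-8 + g)/(2*g))
(G(-12, x(-2, 6)) + o)*B(T(5)) = (-4 - 1/2)*((1/2)*(-8 + 5)/5) = -9*(-3)/(4*5) = -9/2*(-3/10) = 27/20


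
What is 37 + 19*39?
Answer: 778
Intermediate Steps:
37 + 19*39 = 37 + 741 = 778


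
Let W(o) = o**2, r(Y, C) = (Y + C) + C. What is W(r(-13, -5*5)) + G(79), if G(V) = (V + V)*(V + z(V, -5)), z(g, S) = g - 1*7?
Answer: 27827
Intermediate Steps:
z(g, S) = -7 + g (z(g, S) = g - 7 = -7 + g)
r(Y, C) = Y + 2*C (r(Y, C) = (C + Y) + C = Y + 2*C)
G(V) = 2*V*(-7 + 2*V) (G(V) = (V + V)*(V + (-7 + V)) = (2*V)*(-7 + 2*V) = 2*V*(-7 + 2*V))
W(r(-13, -5*5)) + G(79) = (-13 + 2*(-5*5))**2 + 2*79*(-7 + 2*79) = (-13 + 2*(-25))**2 + 2*79*(-7 + 158) = (-13 - 50)**2 + 2*79*151 = (-63)**2 + 23858 = 3969 + 23858 = 27827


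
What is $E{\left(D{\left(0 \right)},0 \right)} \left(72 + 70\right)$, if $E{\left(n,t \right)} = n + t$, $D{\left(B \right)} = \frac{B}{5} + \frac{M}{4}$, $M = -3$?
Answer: $- \frac{213}{2} \approx -106.5$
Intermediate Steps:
$D{\left(B \right)} = - \frac{3}{4} + \frac{B}{5}$ ($D{\left(B \right)} = \frac{B}{5} - \frac{3}{4} = - \frac{3}{4} + \frac{B}{5}$)
$E{\left(D{\left(0 \right)},0 \right)} \left(72 + 70\right) = \left(\left(- \frac{3}{4} + \frac{1}{5} \cdot 0\right) + 0\right) \left(72 + 70\right) = \left(\left(- \frac{3}{4} + 0\right) + 0\right) 142 = \left(- \frac{3}{4} + 0\right) 142 = \left(- \frac{3}{4}\right) 142 = - \frac{213}{2}$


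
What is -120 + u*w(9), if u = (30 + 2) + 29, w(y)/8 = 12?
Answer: 5736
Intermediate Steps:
w(y) = 96 (w(y) = 8*12 = 96)
u = 61 (u = 32 + 29 = 61)
-120 + u*w(9) = -120 + 61*96 = -120 + 5856 = 5736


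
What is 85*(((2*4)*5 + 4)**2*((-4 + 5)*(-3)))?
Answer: -493680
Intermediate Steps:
85*(((2*4)*5 + 4)**2*((-4 + 5)*(-3))) = 85*((8*5 + 4)**2*(1*(-3))) = 85*((40 + 4)**2*(-3)) = 85*(44**2*(-3)) = 85*(1936*(-3)) = 85*(-5808) = -493680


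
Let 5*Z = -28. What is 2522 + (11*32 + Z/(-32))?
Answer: 114967/40 ≈ 2874.2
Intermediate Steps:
Z = -28/5 (Z = (⅕)*(-28) = -28/5 ≈ -5.6000)
2522 + (11*32 + Z/(-32)) = 2522 + (11*32 - 28/5/(-32)) = 2522 + (352 - 28/5*(-1/32)) = 2522 + (352 + 7/40) = 2522 + 14087/40 = 114967/40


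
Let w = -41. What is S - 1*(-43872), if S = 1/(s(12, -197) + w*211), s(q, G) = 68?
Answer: 376553375/8583 ≈ 43872.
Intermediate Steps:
S = -1/8583 (S = 1/(68 - 41*211) = 1/(68 - 8651) = 1/(-8583) = -1/8583 ≈ -0.00011651)
S - 1*(-43872) = -1/8583 - 1*(-43872) = -1/8583 + 43872 = 376553375/8583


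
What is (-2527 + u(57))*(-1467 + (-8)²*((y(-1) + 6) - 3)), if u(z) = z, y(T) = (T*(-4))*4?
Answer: 619970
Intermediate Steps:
y(T) = -16*T (y(T) = -4*T*4 = -16*T)
(-2527 + u(57))*(-1467 + (-8)²*((y(-1) + 6) - 3)) = (-2527 + 57)*(-1467 + (-8)²*((-16*(-1) + 6) - 3)) = -2470*(-1467 + 64*((16 + 6) - 3)) = -2470*(-1467 + 64*(22 - 3)) = -2470*(-1467 + 64*19) = -2470*(-1467 + 1216) = -2470*(-251) = 619970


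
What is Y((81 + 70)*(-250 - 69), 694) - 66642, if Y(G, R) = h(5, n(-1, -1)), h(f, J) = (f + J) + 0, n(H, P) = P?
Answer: -66638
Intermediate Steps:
h(f, J) = J + f (h(f, J) = (J + f) + 0 = J + f)
Y(G, R) = 4 (Y(G, R) = -1 + 5 = 4)
Y((81 + 70)*(-250 - 69), 694) - 66642 = 4 - 66642 = -66638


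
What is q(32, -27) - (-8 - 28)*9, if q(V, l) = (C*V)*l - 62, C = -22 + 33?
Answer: -9242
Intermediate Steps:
C = 11
q(V, l) = -62 + 11*V*l (q(V, l) = (11*V)*l - 62 = 11*V*l - 62 = -62 + 11*V*l)
q(32, -27) - (-8 - 28)*9 = (-62 + 11*32*(-27)) - (-8 - 28)*9 = (-62 - 9504) - (-36)*9 = -9566 - 1*(-324) = -9566 + 324 = -9242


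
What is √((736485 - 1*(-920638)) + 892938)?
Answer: √2550061 ≈ 1596.9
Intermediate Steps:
√((736485 - 1*(-920638)) + 892938) = √((736485 + 920638) + 892938) = √(1657123 + 892938) = √2550061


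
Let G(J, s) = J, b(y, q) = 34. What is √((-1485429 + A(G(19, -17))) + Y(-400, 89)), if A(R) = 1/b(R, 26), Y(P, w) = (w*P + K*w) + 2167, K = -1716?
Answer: I*√1932353382/34 ≈ 1292.9*I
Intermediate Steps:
Y(P, w) = 2167 - 1716*w + P*w (Y(P, w) = (w*P - 1716*w) + 2167 = (P*w - 1716*w) + 2167 = (-1716*w + P*w) + 2167 = 2167 - 1716*w + P*w)
A(R) = 1/34
√((-1485429 + A(G(19, -17))) + Y(-400, 89)) = √((-1485429 + 1/34) + (2167 - 1716*89 - 400*89)) = √(-50504585/34 + (2167 - 152724 - 35600)) = √(-50504585/34 - 186157) = √(-56833923/34) = I*√1932353382/34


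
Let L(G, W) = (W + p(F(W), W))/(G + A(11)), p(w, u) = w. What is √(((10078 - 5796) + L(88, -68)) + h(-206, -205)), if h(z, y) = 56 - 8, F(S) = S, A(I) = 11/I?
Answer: √34285826/89 ≈ 65.791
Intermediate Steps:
L(G, W) = 2*W/(1 + G) (L(G, W) = (W + W)/(G + 11/11) = (2*W)/(G + 11*(1/11)) = (2*W)/(G + 1) = (2*W)/(1 + G) = 2*W/(1 + G))
h(z, y) = 48
√(((10078 - 5796) + L(88, -68)) + h(-206, -205)) = √(((10078 - 5796) + 2*(-68)/(1 + 88)) + 48) = √((4282 + 2*(-68)/89) + 48) = √((4282 + 2*(-68)*(1/89)) + 48) = √((4282 - 136/89) + 48) = √(380962/89 + 48) = √(385234/89) = √34285826/89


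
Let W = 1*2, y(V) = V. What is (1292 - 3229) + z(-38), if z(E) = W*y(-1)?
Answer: -1939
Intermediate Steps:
W = 2
z(E) = -2 (z(E) = 2*(-1) = -2)
(1292 - 3229) + z(-38) = (1292 - 3229) - 2 = -1937 - 2 = -1939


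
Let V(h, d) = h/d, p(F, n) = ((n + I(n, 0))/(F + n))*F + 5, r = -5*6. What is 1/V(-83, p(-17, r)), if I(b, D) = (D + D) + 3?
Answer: 224/3901 ≈ 0.057421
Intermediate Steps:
I(b, D) = 3 + 2*D (I(b, D) = 2*D + 3 = 3 + 2*D)
r = -30
p(F, n) = 5 + F*(3 + n)/(F + n) (p(F, n) = ((n + (3 + 2*0))/(F + n))*F + 5 = ((n + (3 + 0))/(F + n))*F + 5 = ((n + 3)/(F + n))*F + 5 = ((3 + n)/(F + n))*F + 5 = F*(3 + n)/(F + n) + 5 = 5 + F*(3 + n)/(F + n))
1/V(-83, p(-17, r)) = 1/(-83*(-17 - 30)/(5*(-30) + 8*(-17) - 17*(-30))) = 1/(-83*(-47/(-150 - 136 + 510))) = 1/(-83/((-1/47*224))) = 1/(-83/(-224/47)) = 1/(-83*(-47/224)) = 1/(3901/224) = 224/3901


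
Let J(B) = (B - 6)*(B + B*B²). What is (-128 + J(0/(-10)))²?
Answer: 16384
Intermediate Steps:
J(B) = (-6 + B)*(B + B³)
(-128 + J(0/(-10)))² = (-128 + (0/(-10))*(-6 + 0/(-10) + (0/(-10))³ - 6*(0/(-10))²))² = (-128 + (0*(-⅒))*(-6 + 0*(-⅒) + (0*(-⅒))³ - 6*(0*(-⅒))²))² = (-128 + 0*(-6 + 0 + 0³ - 6*0²))² = (-128 + 0*(-6 + 0 + 0 - 6*0))² = (-128 + 0*(-6 + 0 + 0 + 0))² = (-128 + 0*(-6))² = (-128 + 0)² = (-128)² = 16384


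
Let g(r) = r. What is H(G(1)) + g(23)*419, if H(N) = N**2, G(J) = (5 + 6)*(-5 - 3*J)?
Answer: 17381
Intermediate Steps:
G(J) = -55 - 33*J (G(J) = 11*(-5 - 3*J) = -55 - 33*J)
H(G(1)) + g(23)*419 = (-55 - 33*1)**2 + 23*419 = (-55 - 33)**2 + 9637 = (-88)**2 + 9637 = 7744 + 9637 = 17381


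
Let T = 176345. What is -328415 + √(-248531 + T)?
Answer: -328415 + I*√72186 ≈ -3.2842e+5 + 268.67*I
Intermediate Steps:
-328415 + √(-248531 + T) = -328415 + √(-248531 + 176345) = -328415 + √(-72186) = -328415 + I*√72186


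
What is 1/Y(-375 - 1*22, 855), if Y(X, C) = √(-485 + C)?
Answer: √370/370 ≈ 0.051988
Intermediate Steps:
1/Y(-375 - 1*22, 855) = 1/(√(-485 + 855)) = 1/(√370) = √370/370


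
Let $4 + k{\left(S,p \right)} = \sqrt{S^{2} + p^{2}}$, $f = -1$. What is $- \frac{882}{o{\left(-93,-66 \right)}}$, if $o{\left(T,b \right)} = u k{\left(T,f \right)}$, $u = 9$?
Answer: $- \frac{196}{4317} - \frac{245 \sqrt{346}}{4317} \approx -1.1011$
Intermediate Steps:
$k{\left(S,p \right)} = -4 + \sqrt{S^{2} + p^{2}}$
$o{\left(T,b \right)} = -36 + 9 \sqrt{1 + T^{2}}$ ($o{\left(T,b \right)} = 9 \left(-4 + \sqrt{T^{2} + \left(-1\right)^{2}}\right) = 9 \left(-4 + \sqrt{T^{2} + 1}\right) = 9 \left(-4 + \sqrt{1 + T^{2}}\right) = -36 + 9 \sqrt{1 + T^{2}}$)
$- \frac{882}{o{\left(-93,-66 \right)}} = - \frac{882}{-36 + 9 \sqrt{1 + \left(-93\right)^{2}}} = - \frac{882}{-36 + 9 \sqrt{1 + 8649}} = - \frac{882}{-36 + 9 \sqrt{8650}} = - \frac{882}{-36 + 9 \cdot 5 \sqrt{346}} = - \frac{882}{-36 + 45 \sqrt{346}}$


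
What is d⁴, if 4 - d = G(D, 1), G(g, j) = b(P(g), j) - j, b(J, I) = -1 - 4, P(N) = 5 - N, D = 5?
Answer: 10000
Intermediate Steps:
b(J, I) = -5
G(g, j) = -5 - j
d = 10 (d = 4 - (-5 - 1*1) = 4 - (-5 - 1) = 4 - 1*(-6) = 4 + 6 = 10)
d⁴ = 10⁴ = 10000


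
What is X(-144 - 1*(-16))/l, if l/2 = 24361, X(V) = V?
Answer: -64/24361 ≈ -0.0026271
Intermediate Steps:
l = 48722 (l = 2*24361 = 48722)
X(-144 - 1*(-16))/l = (-144 - 1*(-16))/48722 = (-144 + 16)*(1/48722) = -128*1/48722 = -64/24361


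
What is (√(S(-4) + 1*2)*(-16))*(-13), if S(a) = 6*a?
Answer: 208*I*√22 ≈ 975.61*I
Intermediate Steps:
(√(S(-4) + 1*2)*(-16))*(-13) = (√(6*(-4) + 1*2)*(-16))*(-13) = (√(-24 + 2)*(-16))*(-13) = (√(-22)*(-16))*(-13) = ((I*√22)*(-16))*(-13) = -16*I*√22*(-13) = 208*I*√22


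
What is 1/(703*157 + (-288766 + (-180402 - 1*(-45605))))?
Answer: -1/313192 ≈ -3.1929e-6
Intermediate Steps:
1/(703*157 + (-288766 + (-180402 - 1*(-45605)))) = 1/(110371 + (-288766 + (-180402 + 45605))) = 1/(110371 + (-288766 - 134797)) = 1/(110371 - 423563) = 1/(-313192) = -1/313192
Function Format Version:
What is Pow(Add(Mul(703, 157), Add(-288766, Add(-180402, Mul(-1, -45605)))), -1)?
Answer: Rational(-1, 313192) ≈ -3.1929e-6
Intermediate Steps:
Pow(Add(Mul(703, 157), Add(-288766, Add(-180402, Mul(-1, -45605)))), -1) = Pow(Add(110371, Add(-288766, Add(-180402, 45605))), -1) = Pow(Add(110371, Add(-288766, -134797)), -1) = Pow(Add(110371, -423563), -1) = Pow(-313192, -1) = Rational(-1, 313192)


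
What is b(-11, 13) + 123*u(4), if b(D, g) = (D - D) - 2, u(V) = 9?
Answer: 1105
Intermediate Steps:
b(D, g) = -2 (b(D, g) = 0 - 2 = -2)
b(-11, 13) + 123*u(4) = -2 + 123*9 = -2 + 1107 = 1105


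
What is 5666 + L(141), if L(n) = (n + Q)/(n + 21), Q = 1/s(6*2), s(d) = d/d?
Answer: 459017/81 ≈ 5666.9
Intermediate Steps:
s(d) = 1
Q = 1 (Q = 1/1 = 1)
L(n) = (1 + n)/(21 + n) (L(n) = (n + 1)/(n + 21) = (1 + n)/(21 + n))
5666 + L(141) = 5666 + (1 + 141)/(21 + 141) = 5666 + 142/162 = 5666 + (1/162)*142 = 5666 + 71/81 = 459017/81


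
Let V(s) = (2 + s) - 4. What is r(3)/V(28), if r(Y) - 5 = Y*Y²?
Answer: 16/13 ≈ 1.2308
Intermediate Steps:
r(Y) = 5 + Y³ (r(Y) = 5 + Y*Y² = 5 + Y³)
V(s) = -2 + s
r(3)/V(28) = (5 + 3³)/(-2 + 28) = (5 + 27)/26 = 32*(1/26) = 16/13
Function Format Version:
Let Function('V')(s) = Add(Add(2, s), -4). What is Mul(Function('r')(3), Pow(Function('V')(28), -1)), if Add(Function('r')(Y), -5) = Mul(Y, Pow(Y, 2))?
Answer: Rational(16, 13) ≈ 1.2308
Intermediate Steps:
Function('r')(Y) = Add(5, Pow(Y, 3)) (Function('r')(Y) = Add(5, Mul(Y, Pow(Y, 2))) = Add(5, Pow(Y, 3)))
Function('V')(s) = Add(-2, s)
Mul(Function('r')(3), Pow(Function('V')(28), -1)) = Mul(Add(5, Pow(3, 3)), Pow(Add(-2, 28), -1)) = Mul(Add(5, 27), Pow(26, -1)) = Mul(32, Rational(1, 26)) = Rational(16, 13)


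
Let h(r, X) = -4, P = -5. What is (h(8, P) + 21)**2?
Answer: 289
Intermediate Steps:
(h(8, P) + 21)**2 = (-4 + 21)**2 = 17**2 = 289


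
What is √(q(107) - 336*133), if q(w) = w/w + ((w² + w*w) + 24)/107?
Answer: I*√509168809/107 ≈ 210.89*I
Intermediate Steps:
q(w) = 131/107 + 2*w²/107 (q(w) = 1 + ((w² + w²) + 24)*(1/107) = 1 + (2*w² + 24)*(1/107) = 1 + (24 + 2*w²)*(1/107) = 1 + (24/107 + 2*w²/107) = 131/107 + 2*w²/107)
√(q(107) - 336*133) = √((131/107 + (2/107)*107²) - 336*133) = √((131/107 + (2/107)*11449) - 44688) = √((131/107 + 214) - 44688) = √(23029/107 - 44688) = √(-4758587/107) = I*√509168809/107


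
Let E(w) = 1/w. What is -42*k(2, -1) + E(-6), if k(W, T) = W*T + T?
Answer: 755/6 ≈ 125.83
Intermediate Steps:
k(W, T) = T + T*W (k(W, T) = T*W + T = T + T*W)
-42*k(2, -1) + E(-6) = -(-42)*(1 + 2) + 1/(-6) = -(-42)*3 - ⅙ = -42*(-3) - ⅙ = 126 - ⅙ = 755/6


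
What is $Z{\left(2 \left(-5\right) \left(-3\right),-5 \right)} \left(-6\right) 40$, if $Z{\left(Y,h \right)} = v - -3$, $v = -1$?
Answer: $-480$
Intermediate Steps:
$Z{\left(Y,h \right)} = 2$ ($Z{\left(Y,h \right)} = -1 - -3 = -1 + 3 = 2$)
$Z{\left(2 \left(-5\right) \left(-3\right),-5 \right)} \left(-6\right) 40 = 2 \left(-6\right) 40 = \left(-12\right) 40 = -480$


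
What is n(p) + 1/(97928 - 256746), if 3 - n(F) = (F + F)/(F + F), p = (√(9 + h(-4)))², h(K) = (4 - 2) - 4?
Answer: 317635/158818 ≈ 2.0000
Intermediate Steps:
h(K) = -2 (h(K) = 2 - 4 = -2)
p = 7 (p = (√(9 - 2))² = (√7)² = 7)
n(F) = 2 (n(F) = 3 - (F + F)/(F + F) = 3 - 2*F/(2*F) = 3 - 2*F*1/(2*F) = 3 - 1*1 = 3 - 1 = 2)
n(p) + 1/(97928 - 256746) = 2 + 1/(97928 - 256746) = 2 + 1/(-158818) = 2 - 1/158818 = 317635/158818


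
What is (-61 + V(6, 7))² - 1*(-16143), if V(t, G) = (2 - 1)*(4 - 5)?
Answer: 19987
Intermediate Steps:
V(t, G) = -1 (V(t, G) = 1*(-1) = -1)
(-61 + V(6, 7))² - 1*(-16143) = (-61 - 1)² - 1*(-16143) = (-62)² + 16143 = 3844 + 16143 = 19987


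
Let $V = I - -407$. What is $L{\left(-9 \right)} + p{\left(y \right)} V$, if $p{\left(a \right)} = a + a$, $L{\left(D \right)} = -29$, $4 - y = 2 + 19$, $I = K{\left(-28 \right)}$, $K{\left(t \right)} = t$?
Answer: $-12915$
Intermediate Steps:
$I = -28$
$y = -17$ ($y = 4 - \left(2 + 19\right) = 4 - 21 = -17$)
$V = 379$ ($V = -28 - -407 = -28 + 407 = 379$)
$p{\left(a \right)} = 2 a$
$L{\left(-9 \right)} + p{\left(y \right)} V = -29 + 2 \left(-17\right) 379 = -29 - 12886 = -12915$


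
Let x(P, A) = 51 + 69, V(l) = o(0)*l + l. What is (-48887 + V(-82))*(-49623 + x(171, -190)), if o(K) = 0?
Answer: 2424112407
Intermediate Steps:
V(l) = l (V(l) = 0*l + l = 0 + l = l)
x(P, A) = 120
(-48887 + V(-82))*(-49623 + x(171, -190)) = (-48887 - 82)*(-49623 + 120) = -48969*(-49503) = 2424112407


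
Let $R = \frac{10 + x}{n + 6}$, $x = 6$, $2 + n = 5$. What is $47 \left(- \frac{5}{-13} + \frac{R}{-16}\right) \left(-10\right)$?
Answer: $- \frac{15040}{117} \approx -128.55$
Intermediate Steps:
$n = 3$ ($n = -2 + 5 = 3$)
$R = \frac{16}{9}$ ($R = \frac{10 + 6}{3 + 6} = \frac{16}{9} \approx 1.7778$)
$47 \left(- \frac{5}{-13} + \frac{R}{-16}\right) \left(-10\right) = 47 \left(- \frac{5}{-13} + \frac{16}{9 \left(-16\right)}\right) \left(-10\right) = 47 \left(\left(-5\right) \left(- \frac{1}{13}\right) + \frac{16}{9} \left(- \frac{1}{16}\right)\right) \left(-10\right) = 47 \left(\frac{5}{13} - \frac{1}{9}\right) \left(-10\right) = 47 \cdot \frac{32}{117} \left(-10\right) = \frac{1504}{117} \left(-10\right) = - \frac{15040}{117}$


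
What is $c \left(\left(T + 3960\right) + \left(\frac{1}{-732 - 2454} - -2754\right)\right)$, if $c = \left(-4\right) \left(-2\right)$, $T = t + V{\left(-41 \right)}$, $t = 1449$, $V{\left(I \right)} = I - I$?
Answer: $\frac{104029268}{1593} \approx 65304.0$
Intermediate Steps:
$V{\left(I \right)} = 0$
$T = 1449$ ($T = 1449 + 0 = 1449$)
$c = 8$
$c \left(\left(T + 3960\right) + \left(\frac{1}{-732 - 2454} - -2754\right)\right) = 8 \left(\left(1449 + 3960\right) + \left(\frac{1}{-732 - 2454} - -2754\right)\right) = 8 \left(5409 + \left(\frac{1}{-3186} + 2754\right)\right) = 8 \left(5409 + \left(- \frac{1}{3186} + 2754\right)\right) = 8 \left(5409 + \frac{8774243}{3186}\right) = 8 \cdot \frac{26007317}{3186} = \frac{104029268}{1593}$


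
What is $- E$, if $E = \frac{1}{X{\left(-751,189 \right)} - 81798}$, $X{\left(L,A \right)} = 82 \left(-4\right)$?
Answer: $\frac{1}{82126} \approx 1.2176 \cdot 10^{-5}$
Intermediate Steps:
$X{\left(L,A \right)} = -328$
$E = - \frac{1}{82126}$ ($E = \frac{1}{-328 - 81798} = \frac{1}{-82126} = - \frac{1}{82126} \approx -1.2176 \cdot 10^{-5}$)
$- E = \left(-1\right) \left(- \frac{1}{82126}\right) = \frac{1}{82126}$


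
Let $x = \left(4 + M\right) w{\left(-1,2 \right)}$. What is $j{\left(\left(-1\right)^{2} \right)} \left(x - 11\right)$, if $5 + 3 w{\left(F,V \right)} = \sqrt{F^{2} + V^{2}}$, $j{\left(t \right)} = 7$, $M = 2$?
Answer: $-147 + 14 \sqrt{5} \approx -115.7$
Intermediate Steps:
$w{\left(F,V \right)} = - \frac{5}{3} + \frac{\sqrt{F^{2} + V^{2}}}{3}$
$x = -10 + 2 \sqrt{5}$ ($x = \left(4 + 2\right) \left(- \frac{5}{3} + \frac{\sqrt{\left(-1\right)^{2} + 2^{2}}}{3}\right) = 6 \left(- \frac{5}{3} + \frac{\sqrt{1 + 4}}{3}\right) = 6 \left(- \frac{5}{3} + \frac{\sqrt{5}}{3}\right) = -10 + 2 \sqrt{5} \approx -5.5279$)
$j{\left(\left(-1\right)^{2} \right)} \left(x - 11\right) = 7 \left(\left(-10 + 2 \sqrt{5}\right) - 11\right) = 7 \left(-21 + 2 \sqrt{5}\right) = -147 + 14 \sqrt{5}$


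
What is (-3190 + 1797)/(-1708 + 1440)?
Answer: 1393/268 ≈ 5.1978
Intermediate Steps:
(-3190 + 1797)/(-1708 + 1440) = -1393/(-268) = -1393*(-1/268) = 1393/268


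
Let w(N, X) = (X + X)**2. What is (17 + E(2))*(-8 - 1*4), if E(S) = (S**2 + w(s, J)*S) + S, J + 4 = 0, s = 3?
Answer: -1812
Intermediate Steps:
J = -4 (J = -4 + 0 = -4)
w(N, X) = 4*X**2 (w(N, X) = (2*X)**2 = 4*X**2)
E(S) = S**2 + 65*S (E(S) = (S**2 + (4*(-4)**2)*S) + S = (S**2 + (4*16)*S) + S = (S**2 + 64*S) + S = S**2 + 65*S)
(17 + E(2))*(-8 - 1*4) = (17 + 2*(65 + 2))*(-8 - 1*4) = (17 + 2*67)*(-8 - 4) = (17 + 134)*(-12) = 151*(-12) = -1812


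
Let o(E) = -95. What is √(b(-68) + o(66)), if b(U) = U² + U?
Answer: √4461 ≈ 66.791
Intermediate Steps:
b(U) = U + U²
√(b(-68) + o(66)) = √(-68*(1 - 68) - 95) = √(-68*(-67) - 95) = √(4556 - 95) = √4461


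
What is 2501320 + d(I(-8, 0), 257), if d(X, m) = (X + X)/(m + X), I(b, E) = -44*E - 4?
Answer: 632833952/253 ≈ 2.5013e+6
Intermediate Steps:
I(b, E) = -4 - 44*E
d(X, m) = 2*X/(X + m) (d(X, m) = (2*X)/(X + m) = 2*X/(X + m))
2501320 + d(I(-8, 0), 257) = 2501320 + 2*(-4 - 44*0)/((-4 - 44*0) + 257) = 2501320 + 2*(-4 + 0)/((-4 + 0) + 257) = 2501320 + 2*(-4)/(-4 + 257) = 2501320 + 2*(-4)/253 = 2501320 + 2*(-4)*(1/253) = 2501320 - 8/253 = 632833952/253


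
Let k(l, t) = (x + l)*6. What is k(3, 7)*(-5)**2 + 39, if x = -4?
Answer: -111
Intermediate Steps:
k(l, t) = -24 + 6*l (k(l, t) = (-4 + l)*6 = -24 + 6*l)
k(3, 7)*(-5)**2 + 39 = (-24 + 6*3)*(-5)**2 + 39 = (-24 + 18)*25 + 39 = -6*25 + 39 = -150 + 39 = -111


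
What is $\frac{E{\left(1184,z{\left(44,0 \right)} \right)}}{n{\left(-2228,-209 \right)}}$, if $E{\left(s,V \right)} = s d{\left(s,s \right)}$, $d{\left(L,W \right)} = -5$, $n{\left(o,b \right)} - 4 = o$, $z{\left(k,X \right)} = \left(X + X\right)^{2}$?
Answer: $\frac{370}{139} \approx 2.6619$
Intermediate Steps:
$z{\left(k,X \right)} = 4 X^{2}$ ($z{\left(k,X \right)} = \left(2 X\right)^{2} = 4 X^{2}$)
$n{\left(o,b \right)} = 4 + o$
$E{\left(s,V \right)} = - 5 s$ ($E{\left(s,V \right)} = s \left(-5\right) = - 5 s$)
$\frac{E{\left(1184,z{\left(44,0 \right)} \right)}}{n{\left(-2228,-209 \right)}} = \frac{\left(-5\right) 1184}{4 - 2228} = - \frac{5920}{-2224} = \left(-5920\right) \left(- \frac{1}{2224}\right) = \frac{370}{139}$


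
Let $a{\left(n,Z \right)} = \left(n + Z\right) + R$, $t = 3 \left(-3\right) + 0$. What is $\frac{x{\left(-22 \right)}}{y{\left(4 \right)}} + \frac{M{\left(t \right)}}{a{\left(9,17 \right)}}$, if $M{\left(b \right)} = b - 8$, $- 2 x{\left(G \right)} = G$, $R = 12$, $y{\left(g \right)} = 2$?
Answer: $\frac{96}{19} \approx 5.0526$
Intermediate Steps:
$t = -9$ ($t = -9 + 0 = -9$)
$x{\left(G \right)} = - \frac{G}{2}$
$M{\left(b \right)} = -8 + b$
$a{\left(n,Z \right)} = 12 + Z + n$ ($a{\left(n,Z \right)} = \left(n + Z\right) + 12 = \left(Z + n\right) + 12 = 12 + Z + n$)
$\frac{x{\left(-22 \right)}}{y{\left(4 \right)}} + \frac{M{\left(t \right)}}{a{\left(9,17 \right)}} = \frac{\left(- \frac{1}{2}\right) \left(-22\right)}{2} + \frac{-8 - 9}{12 + 17 + 9} = 11 \cdot \frac{1}{2} - \frac{17}{38} = \frac{11}{2} - \frac{17}{38} = \frac{96}{19}$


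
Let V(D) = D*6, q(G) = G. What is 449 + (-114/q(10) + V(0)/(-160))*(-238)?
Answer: 15811/5 ≈ 3162.2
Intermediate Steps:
V(D) = 6*D
449 + (-114/q(10) + V(0)/(-160))*(-238) = 449 + (-114/10 + (6*0)/(-160))*(-238) = 449 + (-114*⅒ + 0*(-1/160))*(-238) = 449 + (-57/5 + 0)*(-238) = 449 - 57/5*(-238) = 449 + 13566/5 = 15811/5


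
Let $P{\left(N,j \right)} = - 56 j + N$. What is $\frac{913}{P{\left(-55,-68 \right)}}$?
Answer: $\frac{913}{3753} \approx 0.24327$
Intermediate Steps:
$P{\left(N,j \right)} = N - 56 j$
$\frac{913}{P{\left(-55,-68 \right)}} = \frac{913}{-55 - -3808} = \frac{913}{-55 + 3808} = \frac{913}{3753}$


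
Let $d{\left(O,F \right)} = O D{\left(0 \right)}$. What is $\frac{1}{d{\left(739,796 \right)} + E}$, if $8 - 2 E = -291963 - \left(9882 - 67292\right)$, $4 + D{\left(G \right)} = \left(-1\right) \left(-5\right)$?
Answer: $\frac{2}{236039} \approx 8.4732 \cdot 10^{-6}$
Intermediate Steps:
$D{\left(G \right)} = 1$ ($D{\left(G \right)} = -4 - -5 = -4 + 5 = 1$)
$d{\left(O,F \right)} = O$ ($d{\left(O,F \right)} = O 1 = O$)
$E = \frac{234561}{2}$ ($E = 4 - \frac{-291963 - \left(9882 - 67292\right)}{2} = 4 - \frac{-291963 - -57410}{2} = 4 - \frac{-291963 + 57410}{2} = 4 - - \frac{234553}{2} = 4 + \frac{234553}{2} = \frac{234561}{2} \approx 1.1728 \cdot 10^{5}$)
$\frac{1}{d{\left(739,796 \right)} + E} = \frac{1}{739 + \frac{234561}{2}} = \frac{1}{\frac{236039}{2}} = \frac{2}{236039}$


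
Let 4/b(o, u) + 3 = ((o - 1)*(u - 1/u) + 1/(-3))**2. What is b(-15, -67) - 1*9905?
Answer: -229689601627513/23189258123 ≈ -9905.0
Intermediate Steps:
b(o, u) = 4/(-3 + (-1/3 + (-1 + o)*(u - 1/u))**2) (b(o, u) = 4/(-3 + ((o - 1)*(u - 1/u) + 1/(-3))**2) = 4/(-3 + ((-1 + o)*(u - 1/u) - 1/3)**2) = 4/(-3 + (-1/3 + (-1 + o)*(u - 1/u))**2))
b(-15, -67) - 1*9905 = -36*(-67)**2/(-(-3 - 67 + 3*(-15) + 3*(-67)**2 - 3*(-15)*(-67)**2)**2 + 27*(-67)**2) - 1*9905 = -36*4489/(-(-3 - 67 - 45 + 3*4489 - 3*(-15)*4489)**2 + 27*4489) - 9905 = -36*4489/(-(-3 - 67 - 45 + 13467 + 202005)**2 + 121203) - 9905 = -36*4489/(-1*215357**2 + 121203) - 9905 = -36*4489/(-1*46378637449 + 121203) - 9905 = -36*4489/(-46378637449 + 121203) - 9905 = -36*4489/(-46378516246) - 9905 = -36*4489*(-1/46378516246) - 9905 = 80802/23189258123 - 9905 = -229689601627513/23189258123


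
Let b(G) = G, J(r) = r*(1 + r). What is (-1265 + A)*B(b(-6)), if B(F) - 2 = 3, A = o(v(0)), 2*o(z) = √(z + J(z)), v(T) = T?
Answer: -6325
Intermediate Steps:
o(z) = √(z + z*(1 + z))/2
A = 0 (A = √(0*(2 + 0))/2 = √(0*2)/2 = √0/2 = (½)*0 = 0)
B(F) = 5 (B(F) = 2 + 3 = 5)
(-1265 + A)*B(b(-6)) = (-1265 + 0)*5 = -1265*5 = -6325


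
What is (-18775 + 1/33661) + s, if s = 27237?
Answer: 284839383/33661 ≈ 8462.0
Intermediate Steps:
(-18775 + 1/33661) + s = (-18775 + 1/33661) + 27237 = -631985274/33661 + 27237 = 284839383/33661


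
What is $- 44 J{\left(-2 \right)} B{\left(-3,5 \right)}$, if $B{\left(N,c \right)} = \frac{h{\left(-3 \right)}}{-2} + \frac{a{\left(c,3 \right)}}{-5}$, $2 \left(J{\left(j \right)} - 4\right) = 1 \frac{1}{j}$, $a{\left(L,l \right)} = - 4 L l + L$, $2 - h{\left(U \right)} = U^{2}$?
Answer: $- \frac{4785}{2} \approx -2392.5$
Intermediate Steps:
$h{\left(U \right)} = 2 - U^{2}$
$a{\left(L,l \right)} = L - 4 L l$ ($a{\left(L,l \right)} = - 4 L l + L = L - 4 L l$)
$J{\left(j \right)} = 4 + \frac{1}{2 j}$ ($J{\left(j \right)} = 4 + \frac{1 \frac{1}{j}}{2} = 4 + \frac{1}{2 j}$)
$B{\left(N,c \right)} = \frac{7}{2} + \frac{11 c}{5}$ ($B{\left(N,c \right)} = \frac{2 - \left(-3\right)^{2}}{-2} + \frac{c \left(1 - 12\right)}{-5} = \left(2 - 9\right) \left(- \frac{1}{2}\right) + c \left(1 - 12\right) \left(- \frac{1}{5}\right) = \left(2 - 9\right) \left(- \frac{1}{2}\right) + c \left(-11\right) \left(- \frac{1}{5}\right) = \left(-7\right) \left(- \frac{1}{2}\right) + - 11 c \left(- \frac{1}{5}\right) = \frac{7}{2} + \frac{11 c}{5}$)
$- 44 J{\left(-2 \right)} B{\left(-3,5 \right)} = - 44 \left(4 + \frac{1}{2 \left(-2\right)}\right) \left(\frac{7}{2} + \frac{11}{5} \cdot 5\right) = - 44 \left(4 + \frac{1}{2} \left(- \frac{1}{2}\right)\right) \left(\frac{7}{2} + 11\right) = - 44 \left(4 - \frac{1}{4}\right) \frac{29}{2} = \left(-44\right) \frac{15}{4} \cdot \frac{29}{2} = \left(-165\right) \frac{29}{2} = - \frac{4785}{2}$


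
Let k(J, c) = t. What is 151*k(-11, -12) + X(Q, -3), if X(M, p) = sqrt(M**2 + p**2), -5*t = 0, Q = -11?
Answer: sqrt(130) ≈ 11.402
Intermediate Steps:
t = 0 (t = -1/5*0 = 0)
k(J, c) = 0
151*k(-11, -12) + X(Q, -3) = 151*0 + sqrt((-11)**2 + (-3)**2) = 0 + sqrt(121 + 9) = 0 + sqrt(130) = sqrt(130)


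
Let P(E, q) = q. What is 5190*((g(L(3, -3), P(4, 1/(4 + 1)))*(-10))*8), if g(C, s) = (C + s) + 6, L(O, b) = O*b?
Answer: 1162560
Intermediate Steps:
g(C, s) = 6 + C + s
5190*((g(L(3, -3), P(4, 1/(4 + 1)))*(-10))*8) = 5190*(((6 + 3*(-3) + 1/(4 + 1))*(-10))*8) = 5190*(((6 - 9 + 1/5)*(-10))*8) = 5190*(((6 - 9 + ⅕)*(-10))*8) = 5190*(-14/5*(-10)*8) = 5190*(28*8) = 5190*224 = 1162560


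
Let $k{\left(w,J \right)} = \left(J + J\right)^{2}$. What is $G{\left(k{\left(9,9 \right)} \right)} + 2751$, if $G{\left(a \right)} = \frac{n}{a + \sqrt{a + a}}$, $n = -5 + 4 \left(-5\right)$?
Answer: $\frac{885797}{322} + \frac{25 \sqrt{2}}{5796} \approx 2750.9$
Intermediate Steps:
$n = -25$ ($n = -5 - 20 = -25$)
$k{\left(w,J \right)} = 4 J^{2}$ ($k{\left(w,J \right)} = \left(2 J\right)^{2} = 4 J^{2}$)
$G{\left(a \right)} = - \frac{25}{a + \sqrt{2} \sqrt{a}}$ ($G{\left(a \right)} = - \frac{25}{a + \sqrt{a + a}} = - \frac{25}{a + \sqrt{2 a}} = - \frac{25}{a + \sqrt{2} \sqrt{a}}$)
$G{\left(k{\left(9,9 \right)} \right)} + 2751 = - \frac{25}{4 \cdot 9^{2} + \sqrt{2} \sqrt{4 \cdot 9^{2}}} + 2751 = - \frac{25}{4 \cdot 81 + \sqrt{2} \sqrt{4 \cdot 81}} + 2751 = - \frac{25}{324 + \sqrt{2} \sqrt{324}} + 2751 = - \frac{25}{324 + \sqrt{2} \cdot 18} + 2751 = - \frac{25}{324 + 18 \sqrt{2}} + 2751 = 2751 - \frac{25}{324 + 18 \sqrt{2}}$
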